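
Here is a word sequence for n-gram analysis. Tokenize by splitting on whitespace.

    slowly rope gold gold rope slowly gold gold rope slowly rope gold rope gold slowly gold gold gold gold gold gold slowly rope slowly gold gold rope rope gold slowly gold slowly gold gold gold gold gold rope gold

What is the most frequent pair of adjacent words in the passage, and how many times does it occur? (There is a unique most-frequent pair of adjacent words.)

Bigram frequencies (highest first):
  gold gold: 12
  rope gold: 5
  gold rope: 5
  slowly gold: 5
  gold slowly: 4
  slowly rope: 3
  … (2 more, each ≤ 3)

"gold gold", 12 times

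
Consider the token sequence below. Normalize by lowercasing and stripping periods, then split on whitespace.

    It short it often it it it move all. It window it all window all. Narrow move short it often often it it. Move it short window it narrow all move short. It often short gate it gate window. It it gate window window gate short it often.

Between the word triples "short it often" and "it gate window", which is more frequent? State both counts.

"short it often" (4 vs 2)

"short it often": 4 occurrences
"it gate window": 2 occurrences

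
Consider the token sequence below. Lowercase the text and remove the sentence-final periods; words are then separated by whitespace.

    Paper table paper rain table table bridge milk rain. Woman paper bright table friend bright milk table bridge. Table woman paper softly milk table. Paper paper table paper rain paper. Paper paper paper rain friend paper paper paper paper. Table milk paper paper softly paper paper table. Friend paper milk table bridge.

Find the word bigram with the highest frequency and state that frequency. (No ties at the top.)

"paper paper", 9 times

Bigram frequencies (highest first):
  paper paper: 9
  paper table: 4
  table paper: 3
  paper rain: 3
  table bridge: 3
  milk table: 3
  … (22 more, each ≤ 2)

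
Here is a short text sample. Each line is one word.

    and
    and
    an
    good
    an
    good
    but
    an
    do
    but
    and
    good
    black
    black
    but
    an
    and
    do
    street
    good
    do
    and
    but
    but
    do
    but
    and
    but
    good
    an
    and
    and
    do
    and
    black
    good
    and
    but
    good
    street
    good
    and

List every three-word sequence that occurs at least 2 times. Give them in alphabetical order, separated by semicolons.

and but good; do but and

Trigram counts meeting the condition (at least 2 times):
  and but good: 2
  do but and: 2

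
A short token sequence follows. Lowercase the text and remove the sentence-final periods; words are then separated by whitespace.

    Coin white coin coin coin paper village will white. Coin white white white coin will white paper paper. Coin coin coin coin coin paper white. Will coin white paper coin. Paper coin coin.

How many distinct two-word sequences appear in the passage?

15

33 tokens → 32 bigram windows in total.
Repeated bigrams (each contributes count−1 duplicates):
  coin coin: 7
  coin paper: 3
  coin white: 3
  paper coin: 3
  white coin: 3
  white paper: 2
  white white: 2
  will white: 2
17 duplicate windows → 32 − 17 = 15 distinct.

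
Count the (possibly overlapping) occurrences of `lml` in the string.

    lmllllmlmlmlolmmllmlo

5

Sliding a length-3 window over the 21 characters (19 positions):
  position 1–3: lml
  position 6–8: lml
  position 8–10: lml
  position 10–12: lml
  position 18–20: lml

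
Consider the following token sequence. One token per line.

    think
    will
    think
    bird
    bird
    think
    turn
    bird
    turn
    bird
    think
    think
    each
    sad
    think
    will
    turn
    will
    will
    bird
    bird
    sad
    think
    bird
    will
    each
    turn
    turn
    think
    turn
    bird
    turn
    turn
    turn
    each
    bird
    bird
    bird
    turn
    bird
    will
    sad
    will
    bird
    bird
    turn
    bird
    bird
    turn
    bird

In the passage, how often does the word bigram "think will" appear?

Scanning the 49 overlapping bigram windows for "think will":
  position 1–2: think will
  position 15–16: think will

2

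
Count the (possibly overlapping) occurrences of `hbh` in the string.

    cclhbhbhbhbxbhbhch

4

Sliding a length-3 window over the 18 characters (16 positions):
  position 4–6: hbh
  position 6–8: hbh
  position 8–10: hbh
  position 14–16: hbh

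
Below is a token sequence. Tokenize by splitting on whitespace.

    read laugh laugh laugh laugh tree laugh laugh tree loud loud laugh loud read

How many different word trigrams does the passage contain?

10

14 tokens → 12 trigram windows in total.
Repeated trigrams (each contributes count−1 duplicates):
  laugh laugh laugh: 2
  laugh laugh tree: 2
2 duplicate windows → 12 − 2 = 10 distinct.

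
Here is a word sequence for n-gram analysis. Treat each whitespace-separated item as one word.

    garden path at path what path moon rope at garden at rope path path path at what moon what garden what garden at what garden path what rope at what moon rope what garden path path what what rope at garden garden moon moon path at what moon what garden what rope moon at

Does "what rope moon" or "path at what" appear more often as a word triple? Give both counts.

"path at what" (2 vs 1)

"what rope moon": 1 occurrence
"path at what": 2 occurrences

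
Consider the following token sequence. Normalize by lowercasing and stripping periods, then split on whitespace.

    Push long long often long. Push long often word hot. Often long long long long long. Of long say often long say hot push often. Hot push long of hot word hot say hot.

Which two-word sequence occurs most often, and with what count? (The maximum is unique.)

Bigram frequencies (highest first):
  long long: 5
  push long: 3
  often long: 3
  long often: 2
  word hot: 2
  long of: 2
  … (13 more, each ≤ 2)

"long long", 5 times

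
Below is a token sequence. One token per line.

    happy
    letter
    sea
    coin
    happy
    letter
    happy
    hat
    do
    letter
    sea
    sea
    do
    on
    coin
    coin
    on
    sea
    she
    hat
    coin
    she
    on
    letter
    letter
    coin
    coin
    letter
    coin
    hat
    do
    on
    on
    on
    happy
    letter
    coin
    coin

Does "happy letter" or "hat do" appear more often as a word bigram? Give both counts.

"happy letter" (3 vs 2)

"happy letter": 3 occurrences
"hat do": 2 occurrences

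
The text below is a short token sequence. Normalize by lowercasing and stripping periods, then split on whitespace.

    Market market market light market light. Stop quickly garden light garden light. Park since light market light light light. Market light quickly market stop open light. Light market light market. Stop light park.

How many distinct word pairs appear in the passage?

33 tokens → 32 bigram windows in total.
Repeated bigrams (each contributes count−1 duplicates):
  light market: 5
  market light: 5
  light light: 3
  garden light: 2
  light park: 2
  market market: 2
  market stop: 2
14 duplicate windows → 32 − 14 = 18 distinct.

18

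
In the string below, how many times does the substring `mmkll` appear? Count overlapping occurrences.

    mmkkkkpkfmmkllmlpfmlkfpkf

Sliding a length-5 window over the 25 characters (21 positions):
  position 10–14: mmkll

1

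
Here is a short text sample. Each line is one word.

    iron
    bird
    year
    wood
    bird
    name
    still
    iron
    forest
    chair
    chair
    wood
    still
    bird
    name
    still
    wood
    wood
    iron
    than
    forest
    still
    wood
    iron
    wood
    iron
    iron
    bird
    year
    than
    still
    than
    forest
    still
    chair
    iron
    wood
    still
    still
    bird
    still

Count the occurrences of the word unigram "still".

Scanning the 41 tokens for "still":
  position 7: still
  position 13: still
  position 16: still
  position 22: still
  position 31: still
  position 34: still
  position 38: still
  position 39: still
  position 41: still

9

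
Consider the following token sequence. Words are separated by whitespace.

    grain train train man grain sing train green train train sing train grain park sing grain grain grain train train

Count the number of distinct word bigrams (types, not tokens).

14

20 tokens → 19 bigram windows in total.
Repeated bigrams (each contributes count−1 duplicates):
  train train: 3
  grain grain: 2
  grain train: 2
  sing train: 2
5 duplicate windows → 19 − 5 = 14 distinct.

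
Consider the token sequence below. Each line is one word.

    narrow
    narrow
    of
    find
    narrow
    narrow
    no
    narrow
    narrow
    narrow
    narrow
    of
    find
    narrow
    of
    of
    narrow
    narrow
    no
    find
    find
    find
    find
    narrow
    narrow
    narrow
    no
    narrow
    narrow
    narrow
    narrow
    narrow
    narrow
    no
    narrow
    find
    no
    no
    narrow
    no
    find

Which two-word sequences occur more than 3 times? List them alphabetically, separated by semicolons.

narrow narrow; narrow no; no narrow

Bigram counts meeting the condition (more than 3 times):
  narrow narrow: 13
  narrow no: 5
  no narrow: 4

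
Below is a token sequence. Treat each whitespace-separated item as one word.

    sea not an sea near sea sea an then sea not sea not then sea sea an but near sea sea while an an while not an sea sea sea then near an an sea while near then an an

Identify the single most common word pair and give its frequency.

"sea sea", 5 times

Bigram frequencies (highest first):
  sea sea: 5
  sea not: 3
  an sea: 3
  an an: 3
  not an: 2
  near sea: 2
  … (18 more, each ≤ 2)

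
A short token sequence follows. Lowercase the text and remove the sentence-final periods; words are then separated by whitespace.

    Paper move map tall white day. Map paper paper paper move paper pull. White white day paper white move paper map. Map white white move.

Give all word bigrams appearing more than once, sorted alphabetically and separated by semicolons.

move paper; paper move; paper paper; white day; white move; white white

Bigram counts meeting the condition (more than once):
  move paper: 2
  paper move: 2
  paper paper: 2
  white day: 2
  white move: 2
  white white: 2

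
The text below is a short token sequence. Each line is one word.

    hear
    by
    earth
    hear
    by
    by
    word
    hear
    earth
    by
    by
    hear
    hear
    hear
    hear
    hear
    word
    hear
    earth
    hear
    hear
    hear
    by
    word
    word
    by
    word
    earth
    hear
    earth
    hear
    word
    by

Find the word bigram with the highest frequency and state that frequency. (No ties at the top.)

"hear hear", 6 times

Bigram frequencies (highest first):
  hear hear: 6
  earth hear: 4
  hear by: 3
  by word: 3
  hear earth: 3
  by by: 2
  … (8 more, each ≤ 2)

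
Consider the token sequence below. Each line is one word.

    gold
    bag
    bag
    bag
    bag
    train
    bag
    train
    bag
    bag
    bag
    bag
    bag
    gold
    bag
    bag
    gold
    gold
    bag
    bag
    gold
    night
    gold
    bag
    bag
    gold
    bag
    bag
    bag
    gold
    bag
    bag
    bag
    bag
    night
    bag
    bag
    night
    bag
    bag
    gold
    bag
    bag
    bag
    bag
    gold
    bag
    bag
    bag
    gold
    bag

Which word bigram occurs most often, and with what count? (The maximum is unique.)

Bigram frequencies (highest first):
  bag bag: 22
  gold bag: 9
  bag gold: 8
  bag train: 2
  train bag: 2
  bag night: 2
  … (4 more, each ≤ 2)

"bag bag", 22 times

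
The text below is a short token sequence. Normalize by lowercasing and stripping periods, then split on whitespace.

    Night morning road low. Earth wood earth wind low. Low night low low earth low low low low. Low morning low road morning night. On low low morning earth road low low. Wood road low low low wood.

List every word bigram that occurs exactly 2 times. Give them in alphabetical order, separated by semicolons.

Bigram counts meeting the condition (exactly 2 times):
  low earth: 2
  low morning: 2
  low wood: 2

low earth; low morning; low wood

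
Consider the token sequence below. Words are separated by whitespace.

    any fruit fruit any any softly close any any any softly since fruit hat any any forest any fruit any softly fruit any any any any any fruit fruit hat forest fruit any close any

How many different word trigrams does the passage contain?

27

35 tokens → 33 trigram windows in total.
Repeated trigrams (each contributes count−1 duplicates):
  any any any: 4
  any any softly: 2
  any fruit fruit: 2
  fruit any any: 2
6 duplicate windows → 33 − 6 = 27 distinct.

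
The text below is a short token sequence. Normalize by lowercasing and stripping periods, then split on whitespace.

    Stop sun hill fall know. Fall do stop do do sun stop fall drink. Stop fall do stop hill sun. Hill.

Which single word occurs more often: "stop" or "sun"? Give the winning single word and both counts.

"stop" (5 vs 3)

"stop": 5 occurrences
"sun": 3 occurrences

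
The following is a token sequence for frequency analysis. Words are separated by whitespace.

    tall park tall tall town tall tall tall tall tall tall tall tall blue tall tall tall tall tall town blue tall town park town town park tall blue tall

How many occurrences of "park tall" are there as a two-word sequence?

Scanning the 29 overlapping bigram windows for "park tall":
  position 2–3: park tall
  position 27–28: park tall

2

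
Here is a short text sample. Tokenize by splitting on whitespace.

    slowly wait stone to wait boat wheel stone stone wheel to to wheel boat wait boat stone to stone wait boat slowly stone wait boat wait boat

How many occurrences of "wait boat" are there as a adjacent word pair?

5

Scanning the 26 overlapping bigram windows for "wait boat":
  position 5–6: wait boat
  position 15–16: wait boat
  position 20–21: wait boat
  position 24–25: wait boat
  position 26–27: wait boat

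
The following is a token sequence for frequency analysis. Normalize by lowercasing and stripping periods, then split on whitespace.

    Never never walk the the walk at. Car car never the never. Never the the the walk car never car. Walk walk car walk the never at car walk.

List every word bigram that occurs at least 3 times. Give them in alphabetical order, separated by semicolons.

Bigram counts meeting the condition (at least 3 times):
  car walk: 3
  the the: 3

car walk; the the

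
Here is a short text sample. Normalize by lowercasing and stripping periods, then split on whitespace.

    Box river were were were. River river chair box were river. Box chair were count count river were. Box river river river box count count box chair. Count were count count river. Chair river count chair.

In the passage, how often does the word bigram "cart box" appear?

Scanning the 35 overlapping bigram windows for "cart box":
  (none found)

0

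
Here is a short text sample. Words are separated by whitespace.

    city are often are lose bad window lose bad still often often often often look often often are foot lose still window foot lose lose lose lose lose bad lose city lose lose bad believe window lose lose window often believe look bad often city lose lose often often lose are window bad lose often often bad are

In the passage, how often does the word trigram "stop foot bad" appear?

0

Scanning the 56 overlapping trigram windows for "stop foot bad":
  (none found)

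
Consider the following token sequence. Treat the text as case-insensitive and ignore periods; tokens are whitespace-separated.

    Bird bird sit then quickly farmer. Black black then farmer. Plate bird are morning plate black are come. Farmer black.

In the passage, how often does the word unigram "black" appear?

4

Scanning the 20 tokens for "black":
  position 7: black
  position 8: black
  position 16: black
  position 20: black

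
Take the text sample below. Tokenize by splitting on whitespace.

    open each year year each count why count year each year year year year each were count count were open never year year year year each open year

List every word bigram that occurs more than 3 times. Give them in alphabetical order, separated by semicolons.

Bigram counts meeting the condition (more than 3 times):
  year each: 4
  year year: 7

year each; year year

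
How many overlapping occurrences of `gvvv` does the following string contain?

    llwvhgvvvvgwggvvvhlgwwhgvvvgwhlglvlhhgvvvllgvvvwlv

5

Sliding a length-4 window over the 50 characters (47 positions):
  position 6–9: gvvv
  position 14–17: gvvv
  position 24–27: gvvv
  position 38–41: gvvv
  position 44–47: gvvv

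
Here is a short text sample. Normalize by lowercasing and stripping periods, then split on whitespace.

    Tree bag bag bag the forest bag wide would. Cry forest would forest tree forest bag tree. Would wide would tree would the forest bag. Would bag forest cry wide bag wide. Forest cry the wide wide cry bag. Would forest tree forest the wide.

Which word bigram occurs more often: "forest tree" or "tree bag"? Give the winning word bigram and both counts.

"forest tree": 2 occurrences
"tree bag": 1 occurrence

"forest tree" (2 vs 1)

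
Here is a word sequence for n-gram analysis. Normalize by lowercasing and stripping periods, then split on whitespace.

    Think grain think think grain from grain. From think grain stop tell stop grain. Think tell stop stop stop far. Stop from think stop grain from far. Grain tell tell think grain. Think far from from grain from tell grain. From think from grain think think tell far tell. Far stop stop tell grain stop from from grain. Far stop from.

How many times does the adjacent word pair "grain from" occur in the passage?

Scanning the 60 overlapping bigram windows for "grain from":
  position 5–6: grain from
  position 7–8: grain from
  position 25–26: grain from
  position 37–38: grain from
  position 40–41: grain from

5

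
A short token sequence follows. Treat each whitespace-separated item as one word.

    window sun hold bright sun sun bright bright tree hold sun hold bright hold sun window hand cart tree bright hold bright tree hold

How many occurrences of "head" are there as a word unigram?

0

Scanning the 24 tokens for "head":
  (none found)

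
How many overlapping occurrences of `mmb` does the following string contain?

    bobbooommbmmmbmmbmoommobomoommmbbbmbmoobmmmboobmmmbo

6

Sliding a length-3 window over the 52 characters (50 positions):
  position 8–10: mmb
  position 12–14: mmb
  position 15–17: mmb
  position 30–32: mmb
  position 42–44: mmb
  position 49–51: mmb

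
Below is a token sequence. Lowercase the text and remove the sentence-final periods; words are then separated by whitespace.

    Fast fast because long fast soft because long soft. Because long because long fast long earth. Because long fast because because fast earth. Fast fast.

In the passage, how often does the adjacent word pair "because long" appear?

5

Scanning the 24 overlapping bigram windows for "because long":
  position 3–4: because long
  position 7–8: because long
  position 10–11: because long
  position 12–13: because long
  position 17–18: because long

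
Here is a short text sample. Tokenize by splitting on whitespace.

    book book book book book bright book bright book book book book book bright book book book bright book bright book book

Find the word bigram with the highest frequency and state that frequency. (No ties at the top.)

"book book", 11 times

Bigram frequencies (highest first):
  book book: 11
  book bright: 5
  bright book: 5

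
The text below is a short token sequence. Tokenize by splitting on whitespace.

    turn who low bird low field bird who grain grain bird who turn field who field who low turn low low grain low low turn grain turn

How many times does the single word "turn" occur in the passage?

Scanning the 27 tokens for "turn":
  position 1: turn
  position 13: turn
  position 19: turn
  position 25: turn
  position 27: turn

5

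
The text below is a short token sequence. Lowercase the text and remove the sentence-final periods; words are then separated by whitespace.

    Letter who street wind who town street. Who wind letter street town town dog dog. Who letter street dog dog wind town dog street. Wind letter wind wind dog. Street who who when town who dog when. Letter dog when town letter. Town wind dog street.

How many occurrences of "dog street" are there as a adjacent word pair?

Scanning the 45 overlapping bigram windows for "dog street":
  position 23–24: dog street
  position 29–30: dog street
  position 45–46: dog street

3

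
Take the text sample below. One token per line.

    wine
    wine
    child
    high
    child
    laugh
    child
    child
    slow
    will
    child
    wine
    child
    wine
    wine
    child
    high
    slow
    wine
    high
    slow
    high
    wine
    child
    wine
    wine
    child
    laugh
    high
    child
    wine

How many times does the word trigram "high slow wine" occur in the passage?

1

Scanning the 29 overlapping trigram windows for "high slow wine":
  position 17–19: high slow wine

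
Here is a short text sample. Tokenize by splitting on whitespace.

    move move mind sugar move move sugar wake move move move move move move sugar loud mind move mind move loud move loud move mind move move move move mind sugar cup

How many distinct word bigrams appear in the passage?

32 tokens → 31 bigram windows in total.
Repeated bigrams (each contributes count−1 duplicates):
  move move: 10
  move mind: 4
  mind move: 3
  loud move: 2
  mind sugar: 2
  move loud: 2
  move sugar: 2
18 duplicate windows → 31 − 18 = 13 distinct.

13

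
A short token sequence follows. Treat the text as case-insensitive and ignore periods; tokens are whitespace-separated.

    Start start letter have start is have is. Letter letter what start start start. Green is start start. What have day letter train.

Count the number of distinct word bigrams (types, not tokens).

19

23 tokens → 22 bigram windows in total.
Repeated bigrams (each contributes count−1 duplicates):
  start start: 4
3 duplicate windows → 22 − 3 = 19 distinct.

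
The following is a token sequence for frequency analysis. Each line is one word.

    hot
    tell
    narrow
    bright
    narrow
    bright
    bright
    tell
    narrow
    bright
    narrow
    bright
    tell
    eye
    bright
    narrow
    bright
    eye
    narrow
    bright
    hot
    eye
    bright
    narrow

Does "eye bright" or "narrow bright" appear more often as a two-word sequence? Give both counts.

"narrow bright" (6 vs 2)

"eye bright": 2 occurrences
"narrow bright": 6 occurrences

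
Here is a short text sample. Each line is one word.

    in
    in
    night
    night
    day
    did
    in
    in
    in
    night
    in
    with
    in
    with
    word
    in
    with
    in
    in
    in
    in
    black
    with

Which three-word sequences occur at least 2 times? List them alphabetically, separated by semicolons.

in in in; in in night; in with in

Trigram counts meeting the condition (at least 2 times):
  in in in: 3
  in in night: 2
  in with in: 2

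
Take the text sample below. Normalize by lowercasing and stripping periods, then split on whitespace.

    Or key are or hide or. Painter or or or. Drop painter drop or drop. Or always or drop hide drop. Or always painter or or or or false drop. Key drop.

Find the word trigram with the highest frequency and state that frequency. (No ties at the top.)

"or or or", 3 times

Trigram frequencies (highest first):
  or or or: 3
  painter or or: 2
  drop or always: 2
  or key are: 1
  key are or: 1
  are or hide: 1
  … (20 more, each ≤ 1)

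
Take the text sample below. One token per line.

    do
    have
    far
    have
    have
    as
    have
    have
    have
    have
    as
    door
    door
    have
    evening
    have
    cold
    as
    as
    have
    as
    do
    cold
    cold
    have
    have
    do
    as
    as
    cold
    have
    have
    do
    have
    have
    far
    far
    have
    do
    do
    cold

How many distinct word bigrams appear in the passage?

23

41 tokens → 40 bigram windows in total.
Repeated bigrams (each contributes count−1 duplicates):
  have have: 7
  have as: 3
  have do: 3
  as as: 2
  as have: 2
  cold have: 2
  do cold: 2
  do have: 2
  … (2 more repeated)
17 duplicate windows → 40 − 17 = 23 distinct.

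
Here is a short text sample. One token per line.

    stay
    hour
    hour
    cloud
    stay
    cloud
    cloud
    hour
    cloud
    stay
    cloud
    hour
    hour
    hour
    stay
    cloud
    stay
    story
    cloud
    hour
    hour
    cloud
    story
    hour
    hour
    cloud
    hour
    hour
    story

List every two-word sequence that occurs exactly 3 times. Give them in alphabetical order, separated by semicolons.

cloud stay; stay cloud

Bigram counts meeting the condition (exactly 3 times):
  cloud stay: 3
  stay cloud: 3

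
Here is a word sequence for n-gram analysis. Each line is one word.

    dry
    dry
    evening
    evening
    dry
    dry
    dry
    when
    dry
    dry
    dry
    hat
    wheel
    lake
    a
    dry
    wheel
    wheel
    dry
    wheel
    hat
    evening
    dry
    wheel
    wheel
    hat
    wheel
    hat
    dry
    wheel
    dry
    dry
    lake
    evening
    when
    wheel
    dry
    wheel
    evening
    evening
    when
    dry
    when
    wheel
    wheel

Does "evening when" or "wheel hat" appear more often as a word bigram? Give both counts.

"evening when": 2 occurrences
"wheel hat": 3 occurrences

"wheel hat" (3 vs 2)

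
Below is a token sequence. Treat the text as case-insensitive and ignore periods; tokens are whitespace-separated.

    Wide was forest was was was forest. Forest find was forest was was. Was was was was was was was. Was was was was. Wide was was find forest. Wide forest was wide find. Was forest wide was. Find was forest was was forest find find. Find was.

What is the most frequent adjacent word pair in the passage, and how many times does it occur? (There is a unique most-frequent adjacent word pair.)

Bigram frequencies (highest first):
  was was: 16
  was forest: 6
  forest was: 4
  find was: 4
  wide was: 3
  forest find: 2
  … (8 more, each ≤ 2)

"was was", 16 times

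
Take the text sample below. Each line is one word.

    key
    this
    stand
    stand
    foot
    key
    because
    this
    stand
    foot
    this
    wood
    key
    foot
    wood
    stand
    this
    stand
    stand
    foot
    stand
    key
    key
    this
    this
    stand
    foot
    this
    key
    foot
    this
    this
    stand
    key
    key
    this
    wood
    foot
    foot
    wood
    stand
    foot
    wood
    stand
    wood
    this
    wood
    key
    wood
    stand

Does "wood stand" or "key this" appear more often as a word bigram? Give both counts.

"wood stand": 4 occurrences
"key this": 3 occurrences

"wood stand" (4 vs 3)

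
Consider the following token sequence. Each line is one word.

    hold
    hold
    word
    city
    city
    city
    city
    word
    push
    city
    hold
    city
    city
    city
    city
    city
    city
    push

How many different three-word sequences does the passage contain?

11

18 tokens → 16 trigram windows in total.
Repeated trigrams (each contributes count−1 duplicates):
  city city city: 6
5 duplicate windows → 16 − 5 = 11 distinct.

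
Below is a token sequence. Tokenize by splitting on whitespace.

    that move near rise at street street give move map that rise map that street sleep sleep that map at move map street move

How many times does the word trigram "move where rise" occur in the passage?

0

Scanning the 22 overlapping trigram windows for "move where rise":
  (none found)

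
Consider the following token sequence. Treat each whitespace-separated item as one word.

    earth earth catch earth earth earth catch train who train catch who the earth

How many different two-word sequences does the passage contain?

14 tokens → 13 bigram windows in total.
Repeated bigrams (each contributes count−1 duplicates):
  earth earth: 3
  earth catch: 2
3 duplicate windows → 13 − 3 = 10 distinct.

10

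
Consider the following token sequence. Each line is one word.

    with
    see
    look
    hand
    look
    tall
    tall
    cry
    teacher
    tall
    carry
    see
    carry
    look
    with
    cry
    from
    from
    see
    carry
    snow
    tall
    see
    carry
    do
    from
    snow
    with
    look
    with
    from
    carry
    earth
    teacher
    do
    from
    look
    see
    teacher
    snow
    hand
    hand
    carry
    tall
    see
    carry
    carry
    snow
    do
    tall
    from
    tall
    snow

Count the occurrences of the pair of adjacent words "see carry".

4

Scanning the 52 overlapping bigram windows for "see carry":
  position 12–13: see carry
  position 19–20: see carry
  position 23–24: see carry
  position 45–46: see carry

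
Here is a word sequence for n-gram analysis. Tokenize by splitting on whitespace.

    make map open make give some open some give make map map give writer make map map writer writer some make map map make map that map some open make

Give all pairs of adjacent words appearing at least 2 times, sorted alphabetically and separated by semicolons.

Bigram counts meeting the condition (at least 2 times):
  make map: 5
  map map: 3
  open make: 2
  some open: 2

make map; map map; open make; some open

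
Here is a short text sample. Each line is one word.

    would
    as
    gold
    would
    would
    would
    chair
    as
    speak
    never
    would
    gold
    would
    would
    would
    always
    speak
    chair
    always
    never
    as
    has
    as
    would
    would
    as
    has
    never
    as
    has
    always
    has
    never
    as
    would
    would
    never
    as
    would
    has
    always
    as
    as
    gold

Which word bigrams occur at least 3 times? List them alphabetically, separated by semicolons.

Bigram counts meeting the condition (at least 3 times):
  as has: 3
  as would: 3
  never as: 4
  would would: 6

as has; as would; never as; would would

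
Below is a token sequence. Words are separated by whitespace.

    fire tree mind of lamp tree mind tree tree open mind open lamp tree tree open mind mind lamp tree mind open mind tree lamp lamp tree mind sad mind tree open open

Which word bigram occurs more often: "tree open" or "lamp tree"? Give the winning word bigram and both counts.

"lamp tree" (4 vs 3)

"tree open": 3 occurrences
"lamp tree": 4 occurrences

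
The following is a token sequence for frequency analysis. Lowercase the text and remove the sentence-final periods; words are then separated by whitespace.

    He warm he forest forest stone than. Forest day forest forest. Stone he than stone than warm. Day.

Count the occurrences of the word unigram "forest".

Scanning the 18 tokens for "forest":
  position 4: forest
  position 5: forest
  position 8: forest
  position 10: forest
  position 11: forest

5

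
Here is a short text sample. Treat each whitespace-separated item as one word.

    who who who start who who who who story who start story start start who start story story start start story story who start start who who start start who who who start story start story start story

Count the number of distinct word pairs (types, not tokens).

9

38 tokens → 37 bigram windows in total.
Repeated bigrams (each contributes count−1 duplicates):
  who who: 8
  start story: 6
  who start: 6
  start start: 4
  start who: 4
  story start: 4
  story story: 2
  story who: 2
28 duplicate windows → 37 − 28 = 9 distinct.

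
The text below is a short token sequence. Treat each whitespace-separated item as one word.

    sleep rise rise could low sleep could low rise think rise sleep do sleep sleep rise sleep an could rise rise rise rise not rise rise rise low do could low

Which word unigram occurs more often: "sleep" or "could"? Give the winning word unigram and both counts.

"sleep": 6 occurrences
"could": 4 occurrences

"sleep" (6 vs 4)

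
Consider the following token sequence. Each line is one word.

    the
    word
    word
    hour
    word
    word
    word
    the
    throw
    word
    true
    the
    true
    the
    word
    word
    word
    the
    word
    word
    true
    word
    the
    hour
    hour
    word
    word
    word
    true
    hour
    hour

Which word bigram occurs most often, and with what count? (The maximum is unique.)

"word word", 8 times

Bigram frequencies (highest first):
  word word: 8
  the word: 3
  word the: 3
  word true: 3
  hour word: 2
  true the: 2
  … (8 more, each ≤ 2)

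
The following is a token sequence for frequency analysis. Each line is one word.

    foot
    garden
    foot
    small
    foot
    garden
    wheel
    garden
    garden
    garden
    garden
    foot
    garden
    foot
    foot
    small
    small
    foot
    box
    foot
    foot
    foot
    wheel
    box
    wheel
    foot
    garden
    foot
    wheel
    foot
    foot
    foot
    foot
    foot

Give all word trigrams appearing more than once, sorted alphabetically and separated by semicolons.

foot foot foot; foot garden foot; garden garden garden

Trigram counts meeting the condition (more than once):
  foot foot foot: 4
  foot garden foot: 3
  garden garden garden: 2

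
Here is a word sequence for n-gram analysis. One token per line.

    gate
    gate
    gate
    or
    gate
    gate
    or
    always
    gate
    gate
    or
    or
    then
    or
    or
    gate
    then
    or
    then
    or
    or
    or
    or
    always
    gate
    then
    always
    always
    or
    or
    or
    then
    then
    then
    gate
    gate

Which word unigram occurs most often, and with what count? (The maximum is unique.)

Unigram frequencies (highest first):
  or: 14
  gate: 11
  then: 7
  always: 4

"or", 14 times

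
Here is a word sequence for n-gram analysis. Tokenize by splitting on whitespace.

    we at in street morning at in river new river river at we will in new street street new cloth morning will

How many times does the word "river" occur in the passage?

3

Scanning the 22 tokens for "river":
  position 8: river
  position 10: river
  position 11: river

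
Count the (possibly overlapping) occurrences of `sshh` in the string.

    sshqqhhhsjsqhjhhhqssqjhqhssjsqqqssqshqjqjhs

Sliding a length-4 window over the 43 characters (40 positions):
  (no match at any position)

0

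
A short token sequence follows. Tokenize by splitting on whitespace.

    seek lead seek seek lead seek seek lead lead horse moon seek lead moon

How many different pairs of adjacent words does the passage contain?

14 tokens → 13 bigram windows in total.
Repeated bigrams (each contributes count−1 duplicates):
  seek lead: 4
  lead seek: 2
  seek seek: 2
5 duplicate windows → 13 − 5 = 8 distinct.

8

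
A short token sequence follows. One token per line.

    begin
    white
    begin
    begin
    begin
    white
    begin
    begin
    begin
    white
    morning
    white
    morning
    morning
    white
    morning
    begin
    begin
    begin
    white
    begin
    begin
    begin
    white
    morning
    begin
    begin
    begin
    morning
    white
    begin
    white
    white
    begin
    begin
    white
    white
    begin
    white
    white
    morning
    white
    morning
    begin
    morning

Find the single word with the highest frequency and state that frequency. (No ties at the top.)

"begin", 21 times

Unigram frequencies (highest first):
  begin: 21
  white: 15
  morning: 9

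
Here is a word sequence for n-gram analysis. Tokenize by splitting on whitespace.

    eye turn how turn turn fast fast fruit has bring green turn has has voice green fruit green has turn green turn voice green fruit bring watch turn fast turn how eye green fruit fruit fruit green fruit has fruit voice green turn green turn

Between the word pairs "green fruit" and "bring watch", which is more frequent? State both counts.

"green fruit" (4 vs 1)

"green fruit": 4 occurrences
"bring watch": 1 occurrence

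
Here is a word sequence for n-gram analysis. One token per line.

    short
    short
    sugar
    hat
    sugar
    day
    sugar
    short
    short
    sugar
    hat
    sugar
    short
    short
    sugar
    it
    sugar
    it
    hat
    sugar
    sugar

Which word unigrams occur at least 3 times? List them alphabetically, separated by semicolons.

hat; short; sugar

Unigram counts meeting the condition (at least 3 times):
  hat: 3
  short: 6
  sugar: 9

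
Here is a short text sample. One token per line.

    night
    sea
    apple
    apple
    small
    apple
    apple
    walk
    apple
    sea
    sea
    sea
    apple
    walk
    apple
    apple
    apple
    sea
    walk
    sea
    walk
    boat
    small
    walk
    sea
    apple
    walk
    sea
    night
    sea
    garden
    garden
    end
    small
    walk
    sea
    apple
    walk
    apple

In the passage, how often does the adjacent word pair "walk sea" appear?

4

Scanning the 38 overlapping bigram windows for "walk sea":
  position 19–20: walk sea
  position 24–25: walk sea
  position 27–28: walk sea
  position 35–36: walk sea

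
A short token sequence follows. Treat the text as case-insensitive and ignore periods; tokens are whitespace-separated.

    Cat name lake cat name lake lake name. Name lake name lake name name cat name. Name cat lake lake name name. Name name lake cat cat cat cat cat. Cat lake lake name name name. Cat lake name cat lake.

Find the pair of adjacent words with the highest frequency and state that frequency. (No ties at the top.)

Bigram frequencies (highest first):
  name name: 8
  lake name: 6
  name lake: 5
  cat cat: 5
  name cat: 4
  cat lake: 4
  … (3 more, each ≤ 3)

"name name", 8 times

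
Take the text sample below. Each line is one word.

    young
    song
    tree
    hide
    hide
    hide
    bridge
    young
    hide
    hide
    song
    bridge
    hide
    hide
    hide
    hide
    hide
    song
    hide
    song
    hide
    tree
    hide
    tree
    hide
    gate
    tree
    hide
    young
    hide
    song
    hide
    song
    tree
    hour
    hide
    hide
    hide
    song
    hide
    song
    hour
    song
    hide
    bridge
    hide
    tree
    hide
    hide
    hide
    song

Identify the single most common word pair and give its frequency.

Bigram frequencies (highest first):
  hide hide: 11
  hide song: 8
  tree hide: 5
  song hide: 5
  hide tree: 3
  song tree: 2
  … (13 more, each ≤ 2)

"hide hide", 11 times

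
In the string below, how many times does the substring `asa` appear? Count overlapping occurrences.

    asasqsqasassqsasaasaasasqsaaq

5

Sliding a length-3 window over the 29 characters (27 positions):
  position 1–3: asa
  position 8–10: asa
  position 15–17: asa
  position 18–20: asa
  position 21–23: asa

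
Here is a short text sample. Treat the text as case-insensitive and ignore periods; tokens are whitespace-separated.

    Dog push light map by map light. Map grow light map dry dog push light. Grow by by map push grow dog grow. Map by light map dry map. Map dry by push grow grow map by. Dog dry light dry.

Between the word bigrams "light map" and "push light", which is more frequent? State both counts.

"light map": 4 occurrences
"push light": 2 occurrences

"light map" (4 vs 2)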